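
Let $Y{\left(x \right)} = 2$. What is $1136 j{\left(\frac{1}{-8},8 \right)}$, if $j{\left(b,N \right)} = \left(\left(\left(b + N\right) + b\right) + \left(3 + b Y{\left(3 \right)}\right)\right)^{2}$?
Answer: $125244$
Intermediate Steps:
$j{\left(b,N \right)} = \left(3 + N + 4 b\right)^{2}$ ($j{\left(b,N \right)} = \left(\left(\left(b + N\right) + b\right) + \left(3 + b 2\right)\right)^{2} = \left(\left(\left(N + b\right) + b\right) + \left(3 + 2 b\right)\right)^{2} = \left(\left(N + 2 b\right) + \left(3 + 2 b\right)\right)^{2} = \left(3 + N + 4 b\right)^{2}$)
$1136 j{\left(\frac{1}{-8},8 \right)} = 1136 \left(3 + 8 + \frac{4}{-8}\right)^{2} = 1136 \left(3 + 8 + 4 \left(- \frac{1}{8}\right)\right)^{2} = 1136 \left(3 + 8 - \frac{1}{2}\right)^{2} = 1136 \left(\frac{21}{2}\right)^{2} = 1136 \cdot \frac{441}{4} = 125244$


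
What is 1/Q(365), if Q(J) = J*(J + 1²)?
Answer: 1/133590 ≈ 7.4856e-6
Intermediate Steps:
Q(J) = J*(1 + J) (Q(J) = J*(J + 1) = J*(1 + J))
1/Q(365) = 1/(365*(1 + 365)) = 1/(365*366) = 1/133590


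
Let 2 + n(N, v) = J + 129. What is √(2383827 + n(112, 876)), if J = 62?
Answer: 4*√149001 ≈ 1544.0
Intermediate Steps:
n(N, v) = 189 (n(N, v) = -2 + (62 + 129) = -2 + 191 = 189)
√(2383827 + n(112, 876)) = √(2383827 + 189) = √2384016 = 4*√149001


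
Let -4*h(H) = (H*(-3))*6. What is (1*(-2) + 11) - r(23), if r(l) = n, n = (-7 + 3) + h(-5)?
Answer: 71/2 ≈ 35.500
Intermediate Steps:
h(H) = 9*H/2 (h(H) = -H*(-3)*6/4 = -(-3*H)*6/4 = -(-9)*H/2 = 9*H/2)
n = -53/2 (n = (-7 + 3) + (9/2)*(-5) = -4 - 45/2 = -53/2 ≈ -26.500)
r(l) = -53/2
(1*(-2) + 11) - r(23) = (1*(-2) + 11) - 1*(-53/2) = (-2 + 11) + 53/2 = 9 + 53/2 = 71/2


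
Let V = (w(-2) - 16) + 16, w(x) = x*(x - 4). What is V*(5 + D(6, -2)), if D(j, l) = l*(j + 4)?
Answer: -180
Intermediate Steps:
D(j, l) = l*(4 + j)
w(x) = x*(-4 + x)
V = 12 (V = (-2*(-4 - 2) - 16) + 16 = (-2*(-6) - 16) + 16 = (12 - 16) + 16 = -4 + 16 = 12)
V*(5 + D(6, -2)) = 12*(5 - 2*(4 + 6)) = 12*(5 - 2*10) = 12*(5 - 20) = 12*(-15) = -180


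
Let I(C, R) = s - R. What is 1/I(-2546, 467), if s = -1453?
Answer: -1/1920 ≈ -0.00052083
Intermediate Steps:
I(C, R) = -1453 - R
1/I(-2546, 467) = 1/(-1453 - 1*467) = 1/(-1453 - 467) = 1/(-1920) = -1/1920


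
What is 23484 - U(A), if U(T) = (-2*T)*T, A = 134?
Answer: 59396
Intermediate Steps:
U(T) = -2*T²
23484 - U(A) = 23484 - (-2)*134² = 23484 - (-2)*17956 = 23484 - 1*(-35912) = 23484 + 35912 = 59396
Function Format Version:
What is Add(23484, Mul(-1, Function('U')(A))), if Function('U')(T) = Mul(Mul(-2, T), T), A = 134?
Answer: 59396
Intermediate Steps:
Function('U')(T) = Mul(-2, Pow(T, 2))
Add(23484, Mul(-1, Function('U')(A))) = Add(23484, Mul(-1, Mul(-2, Pow(134, 2)))) = Add(23484, Mul(-1, Mul(-2, 17956))) = Add(23484, Mul(-1, -35912)) = Add(23484, 35912) = 59396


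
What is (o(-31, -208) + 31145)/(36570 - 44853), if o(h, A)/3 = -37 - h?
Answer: -31127/8283 ≈ -3.7579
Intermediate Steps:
o(h, A) = -111 - 3*h (o(h, A) = 3*(-37 - h) = -111 - 3*h)
(o(-31, -208) + 31145)/(36570 - 44853) = ((-111 - 3*(-31)) + 31145)/(36570 - 44853) = ((-111 + 93) + 31145)/(-8283) = (-18 + 31145)*(-1/8283) = 31127*(-1/8283) = -31127/8283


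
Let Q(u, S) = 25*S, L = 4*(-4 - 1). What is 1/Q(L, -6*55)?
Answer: -1/8250 ≈ -0.00012121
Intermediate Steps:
L = -20 (L = 4*(-5) = -20)
1/Q(L, -6*55) = 1/(25*(-6*55)) = 1/(25*(-1*330)) = 1/(25*(-330)) = 1/(-8250) = -1/8250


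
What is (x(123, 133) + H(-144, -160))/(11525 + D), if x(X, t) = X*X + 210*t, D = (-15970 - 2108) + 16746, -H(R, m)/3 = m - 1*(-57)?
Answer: 43368/10193 ≈ 4.2547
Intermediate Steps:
H(R, m) = -171 - 3*m (H(R, m) = -3*(m - 1*(-57)) = -3*(m + 57) = -3*(57 + m) = -171 - 3*m)
D = -1332 (D = -18078 + 16746 = -1332)
x(X, t) = X² + 210*t
(x(123, 133) + H(-144, -160))/(11525 + D) = ((123² + 210*133) + (-171 - 3*(-160)))/(11525 - 1332) = ((15129 + 27930) + (-171 + 480))/10193 = (43059 + 309)*(1/10193) = 43368*(1/10193) = 43368/10193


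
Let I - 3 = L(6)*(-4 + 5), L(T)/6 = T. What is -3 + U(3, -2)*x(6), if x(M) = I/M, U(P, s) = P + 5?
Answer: 49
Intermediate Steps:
U(P, s) = 5 + P
L(T) = 6*T
I = 39 (I = 3 + (6*6)*(-4 + 5) = 3 + 36*1 = 3 + 36 = 39)
x(M) = 39/M
-3 + U(3, -2)*x(6) = -3 + (5 + 3)*(39/6) = -3 + 8*(39*(⅙)) = -3 + 8*(13/2) = -3 + 52 = 49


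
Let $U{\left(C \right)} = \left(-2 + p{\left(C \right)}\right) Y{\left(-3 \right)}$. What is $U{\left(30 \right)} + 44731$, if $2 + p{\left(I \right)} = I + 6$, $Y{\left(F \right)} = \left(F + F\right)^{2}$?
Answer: $45883$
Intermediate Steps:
$Y{\left(F \right)} = 4 F^{2}$ ($Y{\left(F \right)} = \left(2 F\right)^{2} = 4 F^{2}$)
$p{\left(I \right)} = 4 + I$ ($p{\left(I \right)} = -2 + \left(I + 6\right) = -2 + \left(6 + I\right) = 4 + I$)
$U{\left(C \right)} = 72 + 36 C$ ($U{\left(C \right)} = \left(-2 + \left(4 + C\right)\right) 4 \left(-3\right)^{2} = \left(2 + C\right) 4 \cdot 9 = \left(2 + C\right) 36 = 72 + 36 C$)
$U{\left(30 \right)} + 44731 = \left(72 + 36 \cdot 30\right) + 44731 = \left(72 + 1080\right) + 44731 = 1152 + 44731 = 45883$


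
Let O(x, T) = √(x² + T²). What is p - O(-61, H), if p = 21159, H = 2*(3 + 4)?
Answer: 21159 - √3917 ≈ 21096.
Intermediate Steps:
H = 14 (H = 2*7 = 14)
O(x, T) = √(T² + x²)
p - O(-61, H) = 21159 - √(14² + (-61)²) = 21159 - √(196 + 3721) = 21159 - √3917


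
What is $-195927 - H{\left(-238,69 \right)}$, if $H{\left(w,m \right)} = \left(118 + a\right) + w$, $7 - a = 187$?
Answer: $-195627$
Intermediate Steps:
$a = -180$ ($a = 7 - 187 = -180$)
$H{\left(w,m \right)} = -62 + w$ ($H{\left(w,m \right)} = \left(118 - 180\right) + w = -62 + w$)
$-195927 - H{\left(-238,69 \right)} = -195927 - \left(-62 - 238\right) = -195927 - -300 = -195927 + 300 = -195627$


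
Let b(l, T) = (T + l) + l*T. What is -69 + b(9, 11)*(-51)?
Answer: -6138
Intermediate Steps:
b(l, T) = T + l + T*l (b(l, T) = (T + l) + T*l = T + l + T*l)
-69 + b(9, 11)*(-51) = -69 + (11 + 9 + 11*9)*(-51) = -69 + (11 + 9 + 99)*(-51) = -69 + 119*(-51) = -69 - 6069 = -6138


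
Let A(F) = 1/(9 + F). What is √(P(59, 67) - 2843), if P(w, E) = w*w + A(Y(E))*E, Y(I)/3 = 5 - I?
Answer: √19976043/177 ≈ 25.251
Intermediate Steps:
Y(I) = 15 - 3*I (Y(I) = 3*(5 - I) = 15 - 3*I)
P(w, E) = w² + E/(24 - 3*E) (P(w, E) = w*w + E/(9 + (15 - 3*E)) = w² + E/(24 - 3*E))
√(P(59, 67) - 2843) = √((-1*67 + 3*59²*(-8 + 67))/(3*(-8 + 67)) - 2843) = √((⅓)*(-67 + 3*3481*59)/59 - 2843) = √((⅓)*(1/59)*(-67 + 616137) - 2843) = √((⅓)*(1/59)*616070 - 2843) = √(616070/177 - 2843) = √(112859/177) = √19976043/177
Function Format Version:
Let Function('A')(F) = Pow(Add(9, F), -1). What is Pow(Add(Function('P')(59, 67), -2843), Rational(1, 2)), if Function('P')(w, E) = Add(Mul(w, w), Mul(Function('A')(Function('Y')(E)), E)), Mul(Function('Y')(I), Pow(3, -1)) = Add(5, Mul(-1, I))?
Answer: Mul(Rational(1, 177), Pow(19976043, Rational(1, 2))) ≈ 25.251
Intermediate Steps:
Function('Y')(I) = Add(15, Mul(-3, I)) (Function('Y')(I) = Mul(3, Add(5, Mul(-1, I))) = Add(15, Mul(-3, I)))
Function('P')(w, E) = Add(Pow(w, 2), Mul(E, Pow(Add(24, Mul(-3, E)), -1))) (Function('P')(w, E) = Add(Mul(w, w), Mul(Pow(Add(9, Add(15, Mul(-3, E))), -1), E)) = Add(Pow(w, 2), Mul(Pow(Add(24, Mul(-3, E)), -1), E)) = Add(Pow(w, 2), Mul(E, Pow(Add(24, Mul(-3, E)), -1))))
Pow(Add(Function('P')(59, 67), -2843), Rational(1, 2)) = Pow(Add(Mul(Rational(1, 3), Pow(Add(-8, 67), -1), Add(Mul(-1, 67), Mul(3, Pow(59, 2), Add(-8, 67)))), -2843), Rational(1, 2)) = Pow(Add(Mul(Rational(1, 3), Pow(59, -1), Add(-67, Mul(3, 3481, 59))), -2843), Rational(1, 2)) = Pow(Add(Mul(Rational(1, 3), Rational(1, 59), Add(-67, 616137)), -2843), Rational(1, 2)) = Pow(Add(Mul(Rational(1, 3), Rational(1, 59), 616070), -2843), Rational(1, 2)) = Pow(Add(Rational(616070, 177), -2843), Rational(1, 2)) = Pow(Rational(112859, 177), Rational(1, 2)) = Mul(Rational(1, 177), Pow(19976043, Rational(1, 2)))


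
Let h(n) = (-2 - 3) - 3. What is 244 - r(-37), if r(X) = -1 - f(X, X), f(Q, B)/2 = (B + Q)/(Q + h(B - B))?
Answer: 11173/45 ≈ 248.29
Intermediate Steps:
h(n) = -8 (h(n) = -5 - 3 = -8)
f(Q, B) = 2*(B + Q)/(-8 + Q) (f(Q, B) = 2*((B + Q)/(Q - 8)) = 2*((B + Q)/(-8 + Q)) = 2*(B + Q)/(-8 + Q))
r(X) = -1 - 4*X/(-8 + X) (r(X) = -1 - 2*(X + X)/(-8 + X) = -1 - 2*2*X/(-8 + X) = -1 - 4*X/(-8 + X))
244 - r(-37) = 244 - (8 - 5*(-37))/(-8 - 37) = 244 - (8 + 185)/(-45) = 244 - (-1)*193/45 = 244 - 1*(-193/45) = 244 + 193/45 = 11173/45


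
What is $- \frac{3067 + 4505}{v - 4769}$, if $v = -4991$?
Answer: $\frac{1893}{2440} \approx 0.77582$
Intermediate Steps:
$- \frac{3067 + 4505}{v - 4769} = - \frac{3067 + 4505}{-4991 - 4769} = - \frac{7572}{-9760} = - \frac{7572 \left(-1\right)}{9760} = \left(-1\right) \left(- \frac{1893}{2440}\right) = \frac{1893}{2440}$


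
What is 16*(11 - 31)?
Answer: -320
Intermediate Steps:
16*(11 - 31) = 16*(-20) = -320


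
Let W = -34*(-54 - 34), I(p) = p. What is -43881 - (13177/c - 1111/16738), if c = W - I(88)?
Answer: -1066573883597/24303576 ≈ -43886.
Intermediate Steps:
W = 2992 (W = -34*(-88) = 2992)
c = 2904 (c = 2992 - 1*88 = 2992 - 88 = 2904)
-43881 - (13177/c - 1111/16738) = -43881 - (13177/2904 - 1111/16738) = -43881 - 1*108665141/24303576 = -43881 - 108665141/24303576 = -1066573883597/24303576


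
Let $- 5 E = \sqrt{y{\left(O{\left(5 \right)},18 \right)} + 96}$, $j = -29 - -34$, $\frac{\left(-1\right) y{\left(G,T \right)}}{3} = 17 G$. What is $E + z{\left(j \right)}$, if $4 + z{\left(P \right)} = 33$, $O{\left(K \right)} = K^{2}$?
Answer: $29 - \frac{3 i \sqrt{131}}{5} \approx 29.0 - 6.8673 i$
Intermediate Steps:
$y{\left(G,T \right)} = - 51 G$ ($y{\left(G,T \right)} = - 3 \cdot 17 G = - 51 G$)
$j = 5$ ($j = -29 + 34 = 5$)
$E = - \frac{3 i \sqrt{131}}{5}$ ($E = - \frac{\sqrt{- 51 \cdot 5^{2} + 96}}{5} = - \frac{\sqrt{\left(-51\right) 25 + 96}}{5} = - \frac{\sqrt{-1275 + 96}}{5} = - \frac{\sqrt{-1179}}{5} = - \frac{3 i \sqrt{131}}{5} \approx - 6.8673 i$)
$z{\left(P \right)} = 29$ ($z{\left(P \right)} = -4 + 33 = 29$)
$E + z{\left(j \right)} = - \frac{3 i \sqrt{131}}{5} + 29 = 29 - \frac{3 i \sqrt{131}}{5}$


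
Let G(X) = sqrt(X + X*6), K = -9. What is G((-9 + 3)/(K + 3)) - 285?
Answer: -285 + sqrt(7) ≈ -282.35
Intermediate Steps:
G(X) = sqrt(7)*sqrt(X) (G(X) = sqrt(X + 6*X) = sqrt(7*X) = sqrt(7)*sqrt(X))
G((-9 + 3)/(K + 3)) - 285 = sqrt(7)*sqrt((-9 + 3)/(-9 + 3)) - 285 = sqrt(7)*sqrt(-6/(-6)) - 285 = sqrt(7)*sqrt(-6*(-1/6)) - 285 = sqrt(7)*sqrt(1) - 285 = sqrt(7)*1 - 285 = sqrt(7) - 285 = -285 + sqrt(7)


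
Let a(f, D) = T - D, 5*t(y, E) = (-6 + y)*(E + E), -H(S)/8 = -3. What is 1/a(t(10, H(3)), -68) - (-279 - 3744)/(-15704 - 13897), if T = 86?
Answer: -5959/46046 ≈ -0.12941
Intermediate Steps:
H(S) = 24 (H(S) = -8*(-3) = 24)
t(y, E) = 2*E*(-6 + y)/5 (t(y, E) = ((-6 + y)*(E + E))/5 = ((-6 + y)*(2*E))/5 = (2*E*(-6 + y))/5 = 2*E*(-6 + y)/5)
a(f, D) = 86 - D
1/a(t(10, H(3)), -68) - (-279 - 3744)/(-15704 - 13897) = 1/(86 - 1*(-68)) - (-279 - 3744)/(-15704 - 13897) = 1/(86 + 68) - (-4023)/(-29601) = 1/154 - (-4023)*(-1)/29601 = 1/154 - 1*447/3289 = 1/154 - 447/3289 = -5959/46046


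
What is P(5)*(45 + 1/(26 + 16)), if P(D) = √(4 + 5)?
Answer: 1891/14 ≈ 135.07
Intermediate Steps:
P(D) = 3 (P(D) = √9 = 3)
P(5)*(45 + 1/(26 + 16)) = 3*(45 + 1/(26 + 16)) = 3*(45 + 1/42) = 3*(1891/42) = 1891/14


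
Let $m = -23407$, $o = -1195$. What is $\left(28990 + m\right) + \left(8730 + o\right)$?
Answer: $13118$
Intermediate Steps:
$\left(28990 + m\right) + \left(8730 + o\right) = \left(28990 - 23407\right) + \left(8730 - 1195\right) = 5583 + 7535 = 13118$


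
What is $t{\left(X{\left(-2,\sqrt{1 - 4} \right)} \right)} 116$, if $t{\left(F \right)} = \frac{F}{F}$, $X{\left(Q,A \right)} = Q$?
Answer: $116$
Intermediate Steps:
$t{\left(F \right)} = 1$
$t{\left(X{\left(-2,\sqrt{1 - 4} \right)} \right)} 116 = 1 \cdot 116 = 116$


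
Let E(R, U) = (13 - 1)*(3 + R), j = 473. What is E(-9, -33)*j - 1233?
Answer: -35289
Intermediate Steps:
E(R, U) = 36 + 12*R (E(R, U) = 12*(3 + R) = 36 + 12*R)
E(-9, -33)*j - 1233 = (36 + 12*(-9))*473 - 1233 = (36 - 108)*473 - 1233 = -72*473 - 1233 = -34056 - 1233 = -35289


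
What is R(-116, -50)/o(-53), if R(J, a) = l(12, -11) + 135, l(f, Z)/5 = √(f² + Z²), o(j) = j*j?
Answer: 135/2809 + 5*√265/2809 ≈ 0.077036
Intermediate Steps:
o(j) = j²
l(f, Z) = 5*√(Z² + f²) (l(f, Z) = 5*√(f² + Z²) = 5*√(Z² + f²))
R(J, a) = 135 + 5*√265 (R(J, a) = 5*√((-11)² + 12²) + 135 = 5*√(121 + 144) + 135 = 5*√265 + 135 = 135 + 5*√265)
R(-116, -50)/o(-53) = (135 + 5*√265)/((-53)²) = (135 + 5*√265)/2809 = (135 + 5*√265)*(1/2809) = 135/2809 + 5*√265/2809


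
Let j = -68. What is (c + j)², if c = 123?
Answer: 3025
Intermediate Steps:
(c + j)² = (123 - 68)² = 55² = 3025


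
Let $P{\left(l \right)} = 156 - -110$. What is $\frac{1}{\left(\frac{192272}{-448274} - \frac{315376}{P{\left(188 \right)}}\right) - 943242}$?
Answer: $- \frac{29810221}{28153608977826} \approx -1.0588 \cdot 10^{-6}$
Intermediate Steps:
$P{\left(l \right)} = 266$ ($P{\left(l \right)} = 156 + 110 = 266$)
$\frac{1}{\left(\frac{192272}{-448274} - \frac{315376}{P{\left(188 \right)}}\right) - 943242} = \frac{1}{\left(\frac{192272}{-448274} - \frac{315376}{266}\right) - 943242} = \frac{1}{\left(192272 \left(- \frac{1}{448274}\right) - \frac{157688}{133}\right) - 943242} = \frac{1}{\left(- \frac{96136}{224137} - \frac{157688}{133}\right) - 943242} = \frac{1}{- \frac{35356501344}{29810221} - 943242} = \frac{1}{- \frac{28153608977826}{29810221}} = - \frac{29810221}{28153608977826}$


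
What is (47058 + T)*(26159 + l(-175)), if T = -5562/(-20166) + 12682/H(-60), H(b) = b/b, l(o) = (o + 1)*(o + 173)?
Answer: 5322262784969/3361 ≈ 1.5835e+9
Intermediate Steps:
l(o) = (1 + o)*(173 + o)
H(b) = 1
T = 42625129/3361 (T = -5562/(-20166) + 12682/1 = -5562*(-1/20166) + 12682*1 = 927/3361 + 12682 = 42625129/3361 ≈ 12682.)
(47058 + T)*(26159 + l(-175)) = (47058 + 42625129/3361)*(26159 + (173 + (-175)² + 174*(-175))) = 200787067*(26159 + (173 + 30625 - 30450))/3361 = 200787067*(26159 + 348)/3361 = (200787067/3361)*26507 = 5322262784969/3361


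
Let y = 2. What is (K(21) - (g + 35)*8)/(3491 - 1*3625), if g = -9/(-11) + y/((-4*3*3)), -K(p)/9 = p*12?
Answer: 126428/6633 ≈ 19.060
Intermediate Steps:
K(p) = -108*p (K(p) = -9*p*12 = -108*p)
g = 151/198 (g = -9/(-11) + 2/((-4*3*3)) = -9*(-1/11) + 2/((-12*3)) = 9/11 + 2/(-36) = 9/11 + 2*(-1/36) = 9/11 - 1/18 = 151/198 ≈ 0.76263)
(K(21) - (g + 35)*8)/(3491 - 1*3625) = (-108*21 - (151/198 + 35)*8)/(3491 - 1*3625) = (-2268 - 7081*8/198)/(3491 - 3625) = (-2268 - 1*28324/99)/(-134) = (-2268 - 28324/99)*(-1/134) = -252856/99*(-1/134) = 126428/6633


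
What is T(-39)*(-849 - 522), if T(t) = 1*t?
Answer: 53469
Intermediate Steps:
T(t) = t
T(-39)*(-849 - 522) = -39*(-849 - 522) = -39*(-1371) = 53469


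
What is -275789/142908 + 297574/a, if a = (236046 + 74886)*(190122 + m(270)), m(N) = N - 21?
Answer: -59147029505141/30648813809076 ≈ -1.9298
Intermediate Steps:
m(N) = -21 + N
a = 59192435772 (a = (236046 + 74886)*(190122 + (-21 + 270)) = 310932*(190122 + 249) = 310932*190371 = 59192435772)
-275789/142908 + 297574/a = -275789/142908 + 297574/59192435772 = -275789*1/142908 + 297574*(1/59192435772) = -275789/142908 + 6469/1286792082 = -59147029505141/30648813809076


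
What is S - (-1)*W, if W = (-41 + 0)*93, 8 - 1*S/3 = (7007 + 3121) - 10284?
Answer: -3321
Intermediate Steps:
S = 492 (S = 24 - 3*((7007 + 3121) - 10284) = 24 - 3*(10128 - 10284) = 24 - 3*(-156) = 24 + 468 = 492)
W = -3813 (W = -41*93 = -3813)
S - (-1)*W = 492 - (-1)*(-3813) = 492 - 1*3813 = 492 - 3813 = -3321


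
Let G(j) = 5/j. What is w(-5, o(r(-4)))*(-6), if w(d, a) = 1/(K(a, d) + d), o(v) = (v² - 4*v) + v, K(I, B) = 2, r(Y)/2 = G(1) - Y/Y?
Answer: 2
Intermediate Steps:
r(Y) = 8 (r(Y) = 2*(5/1 - Y/Y) = 2*(5*1 - 1*1) = 2*(5 - 1) = 2*4 = 8)
o(v) = v² - 3*v
w(d, a) = 1/(2 + d)
w(-5, o(r(-4)))*(-6) = -6/(2 - 5) = -6/(-3) = -⅓*(-6) = 2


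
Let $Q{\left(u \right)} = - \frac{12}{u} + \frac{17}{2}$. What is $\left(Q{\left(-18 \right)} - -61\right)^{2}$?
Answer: $\frac{177241}{36} \approx 4923.4$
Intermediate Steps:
$Q{\left(u \right)} = \frac{17}{2} - \frac{12}{u}$ ($Q{\left(u \right)} = - \frac{12}{u} + 17 \cdot \frac{1}{2} = - \frac{12}{u} + \frac{17}{2} = \frac{17}{2} - \frac{12}{u}$)
$\left(Q{\left(-18 \right)} - -61\right)^{2} = \left(\left(\frac{17}{2} - \frac{12}{-18}\right) - -61\right)^{2} = \left(\left(\frac{17}{2} - - \frac{2}{3}\right) + \left(63 - 2\right)\right)^{2} = \left(\left(\frac{17}{2} + \frac{2}{3}\right) + 61\right)^{2} = \left(\frac{55}{6} + 61\right)^{2} = \left(\frac{421}{6}\right)^{2} = \frac{177241}{36}$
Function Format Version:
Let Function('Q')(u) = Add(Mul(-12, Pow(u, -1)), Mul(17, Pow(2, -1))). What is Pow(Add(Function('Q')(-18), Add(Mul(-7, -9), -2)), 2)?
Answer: Rational(177241, 36) ≈ 4923.4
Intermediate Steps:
Function('Q')(u) = Add(Rational(17, 2), Mul(-12, Pow(u, -1))) (Function('Q')(u) = Add(Mul(-12, Pow(u, -1)), Mul(17, Rational(1, 2))) = Add(Mul(-12, Pow(u, -1)), Rational(17, 2)) = Add(Rational(17, 2), Mul(-12, Pow(u, -1))))
Pow(Add(Function('Q')(-18), Add(Mul(-7, -9), -2)), 2) = Pow(Add(Add(Rational(17, 2), Mul(-12, Pow(-18, -1))), Add(Mul(-7, -9), -2)), 2) = Pow(Add(Add(Rational(17, 2), Mul(-12, Rational(-1, 18))), Add(63, -2)), 2) = Pow(Add(Add(Rational(17, 2), Rational(2, 3)), 61), 2) = Pow(Add(Rational(55, 6), 61), 2) = Pow(Rational(421, 6), 2) = Rational(177241, 36)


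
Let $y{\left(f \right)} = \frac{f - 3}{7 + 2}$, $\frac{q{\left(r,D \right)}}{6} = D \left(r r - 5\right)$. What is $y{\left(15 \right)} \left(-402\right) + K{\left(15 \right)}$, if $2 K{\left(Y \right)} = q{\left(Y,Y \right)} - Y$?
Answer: $\frac{18713}{2} \approx 9356.5$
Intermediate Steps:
$q{\left(r,D \right)} = 6 D \left(-5 + r^{2}\right)$ ($q{\left(r,D \right)} = 6 D \left(r r - 5\right) = 6 D \left(r^{2} - 5\right) = 6 D \left(-5 + r^{2}\right)$)
$y{\left(f \right)} = - \frac{1}{3} + \frac{f}{9}$ ($y{\left(f \right)} = \frac{-3 + f}{9} = \left(-3 + f\right) \frac{1}{9} = - \frac{1}{3} + \frac{f}{9}$)
$K{\left(Y \right)} = - \frac{Y}{2} + 3 Y \left(-5 + Y^{2}\right)$ ($K{\left(Y \right)} = \frac{6 Y \left(-5 + Y^{2}\right) - Y}{2} = \frac{- Y + 6 Y \left(-5 + Y^{2}\right)}{2} = - \frac{Y}{2} + 3 Y \left(-5 + Y^{2}\right)$)
$y{\left(15 \right)} \left(-402\right) + K{\left(15 \right)} = \left(- \frac{1}{3} + \frac{1}{9} \cdot 15\right) \left(-402\right) + \frac{1}{2} \cdot 15 \left(-31 + 6 \cdot 15^{2}\right) = \left(- \frac{1}{3} + \frac{5}{3}\right) \left(-402\right) + \frac{1}{2} \cdot 15 \left(-31 + 6 \cdot 225\right) = \frac{4}{3} \left(-402\right) + \frac{1}{2} \cdot 15 \left(-31 + 1350\right) = -536 + \frac{1}{2} \cdot 15 \cdot 1319 = -536 + \frac{19785}{2} = \frac{18713}{2}$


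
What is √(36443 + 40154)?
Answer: √76597 ≈ 276.76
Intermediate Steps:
√(36443 + 40154) = √76597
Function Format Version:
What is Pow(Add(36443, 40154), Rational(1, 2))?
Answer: Pow(76597, Rational(1, 2)) ≈ 276.76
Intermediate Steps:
Pow(Add(36443, 40154), Rational(1, 2)) = Pow(76597, Rational(1, 2))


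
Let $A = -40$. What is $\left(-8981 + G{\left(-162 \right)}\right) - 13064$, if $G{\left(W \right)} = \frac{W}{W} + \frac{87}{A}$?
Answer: $- \frac{881847}{40} \approx -22046.0$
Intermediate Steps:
$G{\left(W \right)} = - \frac{47}{40}$ ($G{\left(W \right)} = \frac{W}{W} + \frac{87}{-40} = 1 + 87 \left(- \frac{1}{40}\right) = 1 - \frac{87}{40} = - \frac{47}{40}$)
$\left(-8981 + G{\left(-162 \right)}\right) - 13064 = \left(-8981 - \frac{47}{40}\right) - 13064 = - \frac{359287}{40} - 13064 = - \frac{881847}{40}$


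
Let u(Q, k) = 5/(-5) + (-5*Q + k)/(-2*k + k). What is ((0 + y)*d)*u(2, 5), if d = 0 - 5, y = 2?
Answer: 0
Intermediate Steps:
u(Q, k) = -1 - (k - 5*Q)/k (u(Q, k) = 5*(-⅕) + (k - 5*Q)/((-k)) = -1 + (k - 5*Q)*(-1/k) = -1 - (k - 5*Q)/k)
d = -5
((0 + y)*d)*u(2, 5) = ((0 + 2)*(-5))*(-2 + 5*2/5) = (2*(-5))*(-2 + 5*2*(⅕)) = -10*(-2 + 2) = -10*0 = 0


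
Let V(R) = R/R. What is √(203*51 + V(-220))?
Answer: √10354 ≈ 101.75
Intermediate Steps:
V(R) = 1
√(203*51 + V(-220)) = √(203*51 + 1) = √(10353 + 1) = √10354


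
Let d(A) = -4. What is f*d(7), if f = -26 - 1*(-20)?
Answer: 24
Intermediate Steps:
f = -6 (f = -26 + 20 = -6)
f*d(7) = -6*(-4) = 24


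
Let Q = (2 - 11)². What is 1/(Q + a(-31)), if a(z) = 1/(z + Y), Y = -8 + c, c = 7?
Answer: 32/2591 ≈ 0.012350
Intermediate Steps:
Y = -1 (Y = -8 + 7 = -1)
a(z) = 1/(-1 + z) (a(z) = 1/(z - 1) = 1/(-1 + z))
Q = 81 (Q = (-9)² = 81)
1/(Q + a(-31)) = 1/(81 + 1/(-1 - 31)) = 1/(81 + 1/(-32)) = 1/(81 - 1/32) = 1/(2591/32) = 32/2591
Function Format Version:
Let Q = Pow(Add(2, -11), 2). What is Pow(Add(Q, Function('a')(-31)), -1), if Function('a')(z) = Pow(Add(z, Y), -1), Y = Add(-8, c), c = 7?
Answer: Rational(32, 2591) ≈ 0.012350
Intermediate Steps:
Y = -1 (Y = Add(-8, 7) = -1)
Function('a')(z) = Pow(Add(-1, z), -1) (Function('a')(z) = Pow(Add(z, -1), -1) = Pow(Add(-1, z), -1))
Q = 81 (Q = Pow(-9, 2) = 81)
Pow(Add(Q, Function('a')(-31)), -1) = Pow(Add(81, Pow(Add(-1, -31), -1)), -1) = Pow(Add(81, Pow(-32, -1)), -1) = Pow(Add(81, Rational(-1, 32)), -1) = Pow(Rational(2591, 32), -1) = Rational(32, 2591)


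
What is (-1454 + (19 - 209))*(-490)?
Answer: 805560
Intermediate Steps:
(-1454 + (19 - 209))*(-490) = (-1454 - 190)*(-490) = -1644*(-490) = 805560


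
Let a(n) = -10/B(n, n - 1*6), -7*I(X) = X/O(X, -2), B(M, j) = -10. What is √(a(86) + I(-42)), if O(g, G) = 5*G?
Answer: √10/5 ≈ 0.63246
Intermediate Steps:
I(X) = X/70 (I(X) = -X/(7*(5*(-2))) = -X/(7*(-10)) = -X*(-1)/(7*10) = -(-1)*X/70 = X/70)
a(n) = 1 (a(n) = -10/(-10) = -10*(-⅒) = 1)
√(a(86) + I(-42)) = √(1 + (1/70)*(-42)) = √(1 - ⅗) = √(⅖) = √10/5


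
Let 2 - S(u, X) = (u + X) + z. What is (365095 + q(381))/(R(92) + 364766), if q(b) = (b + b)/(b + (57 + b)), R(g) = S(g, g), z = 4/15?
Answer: 498355945/497656796 ≈ 1.0014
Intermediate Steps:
z = 4/15 (z = 4*(1/15) = 4/15 ≈ 0.26667)
S(u, X) = 26/15 - X - u (S(u, X) = 2 - ((u + X) + 4/15) = 2 - ((X + u) + 4/15) = 2 - (4/15 + X + u) = 2 + (-4/15 - X - u) = 26/15 - X - u)
R(g) = 26/15 - 2*g (R(g) = 26/15 - g - g = 26/15 - 2*g)
q(b) = 2*b/(57 + 2*b) (q(b) = (2*b)/(57 + 2*b) = 2*b/(57 + 2*b))
(365095 + q(381))/(R(92) + 364766) = (365095 + 2*381/(57 + 2*381))/((26/15 - 2*92) + 364766) = (365095 + 2*381/(57 + 762))/((26/15 - 184) + 364766) = (365095 + 2*381/819)/(-2734/15 + 364766) = (365095 + 2*381*(1/819))/(5468756/15) = (365095 + 254/273)*(15/5468756) = (99671189/273)*(15/5468756) = 498355945/497656796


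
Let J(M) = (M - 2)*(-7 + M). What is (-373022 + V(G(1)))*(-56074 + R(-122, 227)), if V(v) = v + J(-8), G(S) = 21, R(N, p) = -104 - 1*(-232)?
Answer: 20859522046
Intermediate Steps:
R(N, p) = 128 (R(N, p) = -104 + 232 = 128)
J(M) = (-7 + M)*(-2 + M) (J(M) = (-2 + M)*(-7 + M) = (-7 + M)*(-2 + M))
V(v) = 150 + v (V(v) = v + (14 + (-8)² - 9*(-8)) = v + (14 + 64 + 72) = v + 150 = 150 + v)
(-373022 + V(G(1)))*(-56074 + R(-122, 227)) = (-373022 + (150 + 21))*(-56074 + 128) = (-373022 + 171)*(-55946) = -372851*(-55946) = 20859522046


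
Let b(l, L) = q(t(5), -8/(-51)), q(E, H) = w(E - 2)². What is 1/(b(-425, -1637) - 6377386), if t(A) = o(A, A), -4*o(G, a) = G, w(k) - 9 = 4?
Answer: -1/6377217 ≈ -1.5681e-7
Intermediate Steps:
w(k) = 13 (w(k) = 9 + 4 = 13)
o(G, a) = -G/4
t(A) = -A/4
q(E, H) = 169 (q(E, H) = 13² = 169)
b(l, L) = 169
1/(b(-425, -1637) - 6377386) = 1/(169 - 6377386) = 1/(-6377217) = -1/6377217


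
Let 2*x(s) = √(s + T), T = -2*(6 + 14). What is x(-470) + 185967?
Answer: 185967 + I*√510/2 ≈ 1.8597e+5 + 11.292*I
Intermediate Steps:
T = -40 (T = -2*20 = -40)
x(s) = √(-40 + s)/2 (x(s) = √(s - 40)/2 = √(-40 + s)/2)
x(-470) + 185967 = √(-40 - 470)/2 + 185967 = √(-510)/2 + 185967 = (I*√510)/2 + 185967 = I*√510/2 + 185967 = 185967 + I*√510/2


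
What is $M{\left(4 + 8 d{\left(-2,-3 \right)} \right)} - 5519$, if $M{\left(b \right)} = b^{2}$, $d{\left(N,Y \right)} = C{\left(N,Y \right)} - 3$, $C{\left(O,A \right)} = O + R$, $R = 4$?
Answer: $-5503$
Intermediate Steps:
$C{\left(O,A \right)} = 4 + O$ ($C{\left(O,A \right)} = O + 4 = 4 + O$)
$d{\left(N,Y \right)} = 1 + N$ ($d{\left(N,Y \right)} = \left(4 + N\right) - 3 = 1 + N$)
$M{\left(4 + 8 d{\left(-2,-3 \right)} \right)} - 5519 = \left(4 + 8 \left(1 - 2\right)\right)^{2} - 5519 = \left(4 + 8 \left(-1\right)\right)^{2} - 5519 = \left(4 - 8\right)^{2} - 5519 = \left(-4\right)^{2} - 5519 = 16 - 5519 = -5503$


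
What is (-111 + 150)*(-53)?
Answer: -2067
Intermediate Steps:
(-111 + 150)*(-53) = 39*(-53) = -2067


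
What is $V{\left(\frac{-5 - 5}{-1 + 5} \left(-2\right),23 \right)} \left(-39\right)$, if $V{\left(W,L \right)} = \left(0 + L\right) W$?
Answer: $-4485$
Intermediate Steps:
$V{\left(W,L \right)} = L W$
$V{\left(\frac{-5 - 5}{-1 + 5} \left(-2\right),23 \right)} \left(-39\right) = 23 \frac{-5 - 5}{-1 + 5} \left(-2\right) \left(-39\right) = 23 - \frac{10}{4} \left(-2\right) \left(-39\right) = 23 \left(-10\right) \frac{1}{4} \left(-2\right) \left(-39\right) = 23 \left(\left(- \frac{5}{2}\right) \left(-2\right)\right) \left(-39\right) = 23 \cdot 5 \left(-39\right) = 115 \left(-39\right) = -4485$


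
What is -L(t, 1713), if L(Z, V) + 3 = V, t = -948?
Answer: -1710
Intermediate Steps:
L(Z, V) = -3 + V
-L(t, 1713) = -(-3 + 1713) = -1*1710 = -1710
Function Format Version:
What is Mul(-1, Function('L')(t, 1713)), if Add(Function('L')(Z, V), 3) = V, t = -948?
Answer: -1710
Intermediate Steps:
Function('L')(Z, V) = Add(-3, V)
Mul(-1, Function('L')(t, 1713)) = Mul(-1, Add(-3, 1713)) = Mul(-1, 1710) = -1710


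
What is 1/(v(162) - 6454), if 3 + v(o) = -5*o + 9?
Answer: -1/7258 ≈ -0.00013778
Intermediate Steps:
v(o) = 6 - 5*o (v(o) = -3 + (-5*o + 9) = -3 + (9 - 5*o) = 6 - 5*o)
1/(v(162) - 6454) = 1/((6 - 5*162) - 6454) = 1/((6 - 810) - 6454) = 1/(-804 - 6454) = 1/(-7258) = -1/7258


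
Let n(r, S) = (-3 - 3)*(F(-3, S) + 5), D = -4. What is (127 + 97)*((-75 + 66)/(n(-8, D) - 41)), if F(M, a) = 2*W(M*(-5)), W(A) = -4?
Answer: 2016/23 ≈ 87.652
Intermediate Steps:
F(M, a) = -8 (F(M, a) = 2*(-4) = -8)
n(r, S) = 18 (n(r, S) = (-3 - 3)*(-8 + 5) = -6*(-3) = 18)
(127 + 97)*((-75 + 66)/(n(-8, D) - 41)) = (127 + 97)*((-75 + 66)/(18 - 41)) = 224*(-9/(-23)) = 224*(-9*(-1/23)) = 224*(9/23) = 2016/23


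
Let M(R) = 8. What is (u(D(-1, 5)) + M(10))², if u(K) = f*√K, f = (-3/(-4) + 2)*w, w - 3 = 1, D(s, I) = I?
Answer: 669 + 176*√5 ≈ 1062.5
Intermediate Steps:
w = 4 (w = 3 + 1 = 4)
f = 11 (f = (-3/(-4) + 2)*4 = (-3*(-¼) + 2)*4 = (¾ + 2)*4 = (11/4)*4 = 11)
u(K) = 11*√K
(u(D(-1, 5)) + M(10))² = (11*√5 + 8)² = (8 + 11*√5)²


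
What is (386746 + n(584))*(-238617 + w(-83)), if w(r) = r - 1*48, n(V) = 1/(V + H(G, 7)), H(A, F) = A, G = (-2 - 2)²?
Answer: -13850225160887/150 ≈ -9.2335e+10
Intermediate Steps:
G = 16 (G = (-4)² = 16)
n(V) = 1/(16 + V) (n(V) = 1/(V + 16) = 1/(16 + V))
w(r) = -48 + r (w(r) = r - 48 = -48 + r)
(386746 + n(584))*(-238617 + w(-83)) = (386746 + 1/(16 + 584))*(-238617 + (-48 - 83)) = (386746 + 1/600)*(-238617 - 131) = (386746 + 1/600)*(-238748) = (232047601/600)*(-238748) = -13850225160887/150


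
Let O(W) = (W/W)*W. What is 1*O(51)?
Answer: 51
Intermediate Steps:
O(W) = W (O(W) = 1*W = W)
1*O(51) = 1*51 = 51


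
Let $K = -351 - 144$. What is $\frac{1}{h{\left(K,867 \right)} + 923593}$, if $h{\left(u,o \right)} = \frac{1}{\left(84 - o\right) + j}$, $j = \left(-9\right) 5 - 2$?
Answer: $\frac{830}{766582189} \approx 1.0827 \cdot 10^{-6}$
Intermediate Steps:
$K = -495$ ($K = -351 - 144 = -495$)
$j = -47$ ($j = -45 - 2 = -47$)
$h{\left(u,o \right)} = \frac{1}{37 - o}$ ($h{\left(u,o \right)} = \frac{1}{\left(84 - o\right) - 47} = \frac{1}{37 - o}$)
$\frac{1}{h{\left(K,867 \right)} + 923593} = \frac{1}{- \frac{1}{-37 + 867} + 923593} = \frac{1}{- \frac{1}{830} + 923593} = \frac{1}{\frac{766582189}{830}} = \frac{830}{766582189}$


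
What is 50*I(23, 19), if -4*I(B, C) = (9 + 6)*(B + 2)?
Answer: -9375/2 ≈ -4687.5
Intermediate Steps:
I(B, C) = -15/2 - 15*B/4 (I(B, C) = -(9 + 6)*(B + 2)/4 = -15*(2 + B)/4 = -(30 + 15*B)/4 = -15/2 - 15*B/4)
50*I(23, 19) = 50*(-15/2 - 15/4*23) = 50*(-15/2 - 345/4) = 50*(-375/4) = -9375/2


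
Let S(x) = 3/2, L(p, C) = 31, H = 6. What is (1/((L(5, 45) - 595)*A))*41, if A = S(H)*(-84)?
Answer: 41/71064 ≈ 0.00057695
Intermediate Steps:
S(x) = 3/2 (S(x) = 3*(½) = 3/2)
A = -126 (A = (3/2)*(-84) = -126)
(1/((L(5, 45) - 595)*A))*41 = (1/((31 - 595)*(-126)))*41 = (-1/126/(-564))*41 = -1/564*(-1/126)*41 = (1/71064)*41 = 41/71064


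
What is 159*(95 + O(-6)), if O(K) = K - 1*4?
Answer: 13515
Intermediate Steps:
O(K) = -4 + K (O(K) = K - 4 = -4 + K)
159*(95 + O(-6)) = 159*(95 + (-4 - 6)) = 159*(95 - 10) = 159*85 = 13515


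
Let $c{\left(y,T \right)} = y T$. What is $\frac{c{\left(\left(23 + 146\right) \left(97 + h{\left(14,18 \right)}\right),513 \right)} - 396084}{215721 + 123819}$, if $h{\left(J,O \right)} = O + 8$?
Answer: $\frac{3422549}{113180} \approx 30.24$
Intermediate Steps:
$h{\left(J,O \right)} = 8 + O$
$c{\left(y,T \right)} = T y$
$\frac{c{\left(\left(23 + 146\right) \left(97 + h{\left(14,18 \right)}\right),513 \right)} - 396084}{215721 + 123819} = \frac{513 \left(23 + 146\right) \left(97 + \left(8 + 18\right)\right) - 396084}{215721 + 123819} = \frac{513 \cdot 169 \left(97 + 26\right) - 396084}{339540} = \left(513 \cdot 169 \cdot 123 - 396084\right) \frac{1}{339540} = \left(513 \cdot 20787 - 396084\right) \frac{1}{339540} = \left(10663731 - 396084\right) \frac{1}{339540} = 10267647 \cdot \frac{1}{339540} = \frac{3422549}{113180}$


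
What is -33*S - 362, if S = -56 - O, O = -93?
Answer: -1583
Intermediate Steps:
S = 37 (S = -56 - 1*(-93) = -56 + 93 = 37)
-33*S - 362 = -33*37 - 362 = -1221 - 362 = -1583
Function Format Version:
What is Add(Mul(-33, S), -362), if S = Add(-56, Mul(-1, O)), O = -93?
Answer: -1583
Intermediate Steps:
S = 37 (S = Add(-56, Mul(-1, -93)) = Add(-56, 93) = 37)
Add(Mul(-33, S), -362) = Add(Mul(-33, 37), -362) = Add(-1221, -362) = -1583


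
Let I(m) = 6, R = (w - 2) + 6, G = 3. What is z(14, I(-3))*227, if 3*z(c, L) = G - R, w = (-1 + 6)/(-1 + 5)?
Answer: -681/4 ≈ -170.25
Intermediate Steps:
w = 5/4 ≈ 1.2500
R = 21/4 (R = (5/4 - 2) + 6 = -¾ + 6 = 21/4 ≈ 5.2500)
z(c, L) = -¾ (z(c, L) = (3 - 1*21/4)/3 = (3 - 21/4)/3 = (⅓)*(-9/4) = -¾)
z(14, I(-3))*227 = -¾*227 = -681/4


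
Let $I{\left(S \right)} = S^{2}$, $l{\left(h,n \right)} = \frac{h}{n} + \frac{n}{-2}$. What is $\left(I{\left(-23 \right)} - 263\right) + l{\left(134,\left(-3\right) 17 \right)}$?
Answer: $\frac{29465}{102} \approx 288.87$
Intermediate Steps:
$l{\left(h,n \right)} = - \frac{n}{2} + \frac{h}{n}$ ($l{\left(h,n \right)} = \frac{h}{n} + n \left(- \frac{1}{2}\right) = \frac{h}{n} - \frac{n}{2} = - \frac{n}{2} + \frac{h}{n}$)
$\left(I{\left(-23 \right)} - 263\right) + l{\left(134,\left(-3\right) 17 \right)} = \left(\left(-23\right)^{2} - 263\right) - \left(\frac{134}{51} + \frac{1}{2} \left(-3\right) 17\right) = \left(529 - 263\right) + \left(\left(- \frac{1}{2}\right) \left(-51\right) + \frac{134}{-51}\right) = 266 + \left(\frac{51}{2} + 134 \left(- \frac{1}{51}\right)\right) = 266 + \left(\frac{51}{2} - \frac{134}{51}\right) = 266 + \frac{2333}{102} = \frac{29465}{102}$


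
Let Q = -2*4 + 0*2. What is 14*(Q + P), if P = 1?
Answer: -98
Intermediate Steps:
Q = -8 (Q = -8 + 0 = -8)
14*(Q + P) = 14*(-8 + 1) = 14*(-7) = -98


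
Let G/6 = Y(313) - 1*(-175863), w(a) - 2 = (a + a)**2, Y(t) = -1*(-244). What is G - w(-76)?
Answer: 1033536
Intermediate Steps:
Y(t) = 244
w(a) = 2 + 4*a**2 (w(a) = 2 + (a + a)**2 = 2 + (2*a)**2 = 2 + 4*a**2)
G = 1056642 (G = 6*(244 - 1*(-175863)) = 6*(244 + 175863) = 6*176107 = 1056642)
G - w(-76) = 1056642 - (2 + 4*(-76)**2) = 1056642 - (2 + 4*5776) = 1056642 - (2 + 23104) = 1056642 - 1*23106 = 1056642 - 23106 = 1033536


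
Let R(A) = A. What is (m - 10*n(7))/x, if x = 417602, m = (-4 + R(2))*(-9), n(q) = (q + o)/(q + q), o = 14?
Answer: 3/417602 ≈ 7.1839e-6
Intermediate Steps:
n(q) = (14 + q)/(2*q) (n(q) = (q + 14)/(q + q) = (14 + q)/((2*q)) = (14 + q)*(1/(2*q)) = (14 + q)/(2*q))
m = 18 (m = (-4 + 2)*(-9) = -2*(-9) = 18)
(m - 10*n(7))/x = (18 - 5*(14 + 7)/7)/417602 = (18 - 5*21/7)*(1/417602) = (18 - 10*3/2)*(1/417602) = (18 - 15)*(1/417602) = 3*(1/417602) = 3/417602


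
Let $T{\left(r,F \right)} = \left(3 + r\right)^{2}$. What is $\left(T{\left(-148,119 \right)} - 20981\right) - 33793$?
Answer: $-33749$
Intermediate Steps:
$\left(T{\left(-148,119 \right)} - 20981\right) - 33793 = \left(\left(3 - 148\right)^{2} - 20981\right) - 33793 = \left(\left(-145\right)^{2} - 20981\right) - 33793 = \left(21025 - 20981\right) - 33793 = 44 - 33793 = -33749$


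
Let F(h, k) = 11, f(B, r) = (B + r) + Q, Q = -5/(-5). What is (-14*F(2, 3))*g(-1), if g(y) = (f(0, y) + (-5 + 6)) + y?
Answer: 0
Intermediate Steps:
Q = 1 (Q = -5*(-1/5) = 1)
f(B, r) = 1 + B + r (f(B, r) = (B + r) + 1 = 1 + B + r)
g(y) = 2 + 2*y (g(y) = ((1 + 0 + y) + (-5 + 6)) + y = ((1 + y) + 1) + y = (2 + y) + y = 2 + 2*y)
(-14*F(2, 3))*g(-1) = (-14*11)*(2 + 2*(-1)) = -154*(2 - 2) = -154*0 = 0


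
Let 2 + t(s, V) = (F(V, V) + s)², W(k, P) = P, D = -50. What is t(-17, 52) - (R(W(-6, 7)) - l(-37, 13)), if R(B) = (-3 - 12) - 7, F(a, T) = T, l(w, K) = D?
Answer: 1195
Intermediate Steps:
l(w, K) = -50
R(B) = -22 (R(B) = -15 - 7 = -22)
t(s, V) = -2 + (V + s)²
t(-17, 52) - (R(W(-6, 7)) - l(-37, 13)) = (-2 + (52 - 17)²) - (-22 - 1*(-50)) = (-2 + 35²) - (-22 + 50) = (-2 + 1225) - 1*28 = 1223 - 28 = 1195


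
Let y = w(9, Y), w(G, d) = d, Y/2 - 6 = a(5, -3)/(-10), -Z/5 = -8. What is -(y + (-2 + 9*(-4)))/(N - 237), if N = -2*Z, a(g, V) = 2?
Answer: -132/1585 ≈ -0.083281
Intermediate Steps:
Z = 40 (Z = -5*(-8) = 40)
Y = 58/5 (Y = 12 + 2*(2/(-10)) = 12 + 2*(2*(-⅒)) = 12 + 2*(-⅕) = 12 - ⅖ = 58/5 ≈ 11.600)
N = -80 (N = -2*40 = -80)
y = 58/5 ≈ 11.600
-(y + (-2 + 9*(-4)))/(N - 237) = -(58/5 + (-2 + 9*(-4)))/(-80 - 237) = -(58/5 + (-2 - 36))/(-317) = -(58/5 - 38)*(-1)/317 = -(-132)*(-1)/(5*317) = -1*132/1585 = -132/1585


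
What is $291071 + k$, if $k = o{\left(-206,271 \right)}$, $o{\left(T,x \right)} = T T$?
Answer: $333507$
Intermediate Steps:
$o{\left(T,x \right)} = T^{2}$
$k = 42436$ ($k = \left(-206\right)^{2} = 42436$)
$291071 + k = 291071 + 42436 = 333507$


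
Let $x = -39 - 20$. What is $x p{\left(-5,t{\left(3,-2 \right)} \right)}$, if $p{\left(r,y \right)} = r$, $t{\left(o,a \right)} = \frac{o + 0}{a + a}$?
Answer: $295$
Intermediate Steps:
$x = -59$
$t{\left(o,a \right)} = \frac{o}{2 a}$
$x p{\left(-5,t{\left(3,-2 \right)} \right)} = \left(-59\right) \left(-5\right) = 295$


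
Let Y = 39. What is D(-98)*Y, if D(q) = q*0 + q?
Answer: -3822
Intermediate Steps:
D(q) = q (D(q) = 0 + q = q)
D(-98)*Y = -98*39 = -3822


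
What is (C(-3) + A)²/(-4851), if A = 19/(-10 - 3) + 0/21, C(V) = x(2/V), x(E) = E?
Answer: -6889/7378371 ≈ -0.00093368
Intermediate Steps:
C(V) = 2/V
A = -19/13 (A = 19/(-13) + 0*(1/21) = 19*(-1/13) + 0 = -19/13 + 0 = -19/13 ≈ -1.4615)
(C(-3) + A)²/(-4851) = (2/(-3) - 19/13)²/(-4851) = (2*(-⅓) - 19/13)²*(-1/4851) = (-⅔ - 19/13)²*(-1/4851) = (-83/39)²*(-1/4851) = (6889/1521)*(-1/4851) = -6889/7378371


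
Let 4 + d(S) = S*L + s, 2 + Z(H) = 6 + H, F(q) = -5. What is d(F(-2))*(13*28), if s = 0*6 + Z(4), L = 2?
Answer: -2184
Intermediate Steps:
Z(H) = 4 + H (Z(H) = -2 + (6 + H) = 4 + H)
s = 8 (s = 0*6 + (4 + 4) = 0 + 8 = 8)
d(S) = 4 + 2*S (d(S) = -4 + (S*2 + 8) = -4 + (2*S + 8) = -4 + (8 + 2*S) = 4 + 2*S)
d(F(-2))*(13*28) = (4 + 2*(-5))*(13*28) = (4 - 10)*364 = -6*364 = -2184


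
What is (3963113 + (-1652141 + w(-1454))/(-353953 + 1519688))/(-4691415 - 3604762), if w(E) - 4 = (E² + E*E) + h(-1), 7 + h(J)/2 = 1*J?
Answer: -4619942109134/9671143895095 ≈ -0.47770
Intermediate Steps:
h(J) = -14 + 2*J (h(J) = -14 + 2*(1*J) = -14 + 2*J)
w(E) = -12 + 2*E² (w(E) = 4 + ((E² + E*E) + (-14 + 2*(-1))) = 4 + ((E² + E²) + (-14 - 2)) = 4 + (2*E² - 16) = 4 + (-16 + 2*E²) = -12 + 2*E²)
(3963113 + (-1652141 + w(-1454))/(-353953 + 1519688))/(-4691415 - 3604762) = (3963113 + (-1652141 + (-12 + 2*(-1454)²))/(-353953 + 1519688))/(-4691415 - 3604762) = (3963113 + (-1652141 + (-12 + 2*2114116))/1165735)/(-8296177) = (3963113 + (-1652141 + (-12 + 4228232))*(1/1165735))*(-1/8296177) = (3963113 + (-1652141 + 4228220)*(1/1165735))*(-1/8296177) = (3963113 + 2576079*(1/1165735))*(-1/8296177) = (3963113 + 2576079/1165735)*(-1/8296177) = (4619942109134/1165735)*(-1/8296177) = -4619942109134/9671143895095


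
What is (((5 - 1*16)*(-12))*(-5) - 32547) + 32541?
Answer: -666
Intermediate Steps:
(((5 - 1*16)*(-12))*(-5) - 32547) + 32541 = (((5 - 16)*(-12))*(-5) - 32547) + 32541 = (-11*(-12)*(-5) - 32547) + 32541 = (132*(-5) - 32547) + 32541 = (-660 - 32547) + 32541 = -33207 + 32541 = -666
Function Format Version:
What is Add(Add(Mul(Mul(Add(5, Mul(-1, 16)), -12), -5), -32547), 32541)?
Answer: -666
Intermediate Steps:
Add(Add(Mul(Mul(Add(5, Mul(-1, 16)), -12), -5), -32547), 32541) = Add(Add(Mul(Mul(Add(5, -16), -12), -5), -32547), 32541) = Add(Add(Mul(Mul(-11, -12), -5), -32547), 32541) = Add(Add(Mul(132, -5), -32547), 32541) = Add(Add(-660, -32547), 32541) = Add(-33207, 32541) = -666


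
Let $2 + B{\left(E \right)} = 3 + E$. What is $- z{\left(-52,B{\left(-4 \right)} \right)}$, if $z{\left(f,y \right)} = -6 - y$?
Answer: $3$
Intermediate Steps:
$B{\left(E \right)} = 1 + E$ ($B{\left(E \right)} = -2 + \left(3 + E\right) = 1 + E$)
$- z{\left(-52,B{\left(-4 \right)} \right)} = - (-6 - \left(1 - 4\right)) = - (-6 - -3) = - (-6 + 3) = \left(-1\right) \left(-3\right) = 3$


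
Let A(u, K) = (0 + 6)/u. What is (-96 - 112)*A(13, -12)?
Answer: -96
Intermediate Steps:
A(u, K) = 6/u
(-96 - 112)*A(13, -12) = (-96 - 112)*(6/13) = -1248/13 = -208*6/13 = -96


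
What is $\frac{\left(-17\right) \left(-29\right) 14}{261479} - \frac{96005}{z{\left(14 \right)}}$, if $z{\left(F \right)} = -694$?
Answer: $\frac{25108081383}{181466426} \approx 138.36$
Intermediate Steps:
$\frac{\left(-17\right) \left(-29\right) 14}{261479} - \frac{96005}{z{\left(14 \right)}} = \frac{\left(-17\right) \left(-29\right) 14}{261479} - \frac{96005}{-694} = 493 \cdot 14 \cdot \frac{1}{261479} - - \frac{96005}{694} = 6902 \cdot \frac{1}{261479} + \frac{96005}{694} = \frac{6902}{261479} + \frac{96005}{694} = \frac{25108081383}{181466426}$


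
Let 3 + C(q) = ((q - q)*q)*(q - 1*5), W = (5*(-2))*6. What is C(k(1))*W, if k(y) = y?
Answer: 180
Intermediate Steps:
W = -60 (W = -10*6 = -60)
C(q) = -3 (C(q) = -3 + ((q - q)*q)*(q - 1*5) = -3 + (0*q)*(q - 5) = -3 + 0*(-5 + q) = -3 + 0 = -3)
C(k(1))*W = -3*(-60) = 180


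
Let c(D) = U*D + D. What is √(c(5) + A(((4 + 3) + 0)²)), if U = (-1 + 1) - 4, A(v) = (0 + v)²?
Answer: √2386 ≈ 48.847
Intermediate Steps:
A(v) = v²
U = -4 (U = 0 - 4 = -4)
c(D) = -3*D (c(D) = -4*D + D = -3*D)
√(c(5) + A(((4 + 3) + 0)²)) = √(-3*5 + (((4 + 3) + 0)²)²) = √(-15 + ((7 + 0)²)²) = √(-15 + (7²)²) = √(-15 + 49²) = √(-15 + 2401) = √2386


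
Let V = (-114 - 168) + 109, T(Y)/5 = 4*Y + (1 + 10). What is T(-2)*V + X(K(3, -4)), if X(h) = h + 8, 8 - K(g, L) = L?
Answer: -2575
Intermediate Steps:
K(g, L) = 8 - L
T(Y) = 55 + 20*Y (T(Y) = 5*(4*Y + (1 + 10)) = 5*(4*Y + 11) = 5*(11 + 4*Y) = 55 + 20*Y)
V = -173 (V = -282 + 109 = -173)
X(h) = 8 + h
T(-2)*V + X(K(3, -4)) = (55 + 20*(-2))*(-173) + (8 + (8 - 1*(-4))) = (55 - 40)*(-173) + (8 + (8 + 4)) = 15*(-173) + (8 + 12) = -2595 + 20 = -2575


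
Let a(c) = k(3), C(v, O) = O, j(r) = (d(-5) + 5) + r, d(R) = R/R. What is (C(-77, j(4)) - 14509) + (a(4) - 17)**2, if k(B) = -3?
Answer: -14099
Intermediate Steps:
d(R) = 1
j(r) = 6 + r (j(r) = (1 + 5) + r = 6 + r)
a(c) = -3
(C(-77, j(4)) - 14509) + (a(4) - 17)**2 = ((6 + 4) - 14509) + (-3 - 17)**2 = (10 - 14509) + (-20)**2 = -14499 + 400 = -14099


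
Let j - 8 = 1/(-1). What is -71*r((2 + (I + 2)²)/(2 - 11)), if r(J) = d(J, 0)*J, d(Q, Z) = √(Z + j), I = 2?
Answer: 142*√7 ≈ 375.70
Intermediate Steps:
j = 7 (j = 8 + 1/(-1) = 8 - 1 = 7)
d(Q, Z) = √(7 + Z) (d(Q, Z) = √(Z + 7) = √(7 + Z))
r(J) = J*√7 (r(J) = √(7 + 0)*J = √7*J = J*√7)
-71*r((2 + (I + 2)²)/(2 - 11)) = -71*(2 + (2 + 2)²)/(2 - 11)*√7 = -71*(2 + 4²)/(-9)*√7 = -71*(2 + 16)*(-⅑)*√7 = -71*18*(-⅑)*√7 = -(-142)*√7 = 142*√7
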